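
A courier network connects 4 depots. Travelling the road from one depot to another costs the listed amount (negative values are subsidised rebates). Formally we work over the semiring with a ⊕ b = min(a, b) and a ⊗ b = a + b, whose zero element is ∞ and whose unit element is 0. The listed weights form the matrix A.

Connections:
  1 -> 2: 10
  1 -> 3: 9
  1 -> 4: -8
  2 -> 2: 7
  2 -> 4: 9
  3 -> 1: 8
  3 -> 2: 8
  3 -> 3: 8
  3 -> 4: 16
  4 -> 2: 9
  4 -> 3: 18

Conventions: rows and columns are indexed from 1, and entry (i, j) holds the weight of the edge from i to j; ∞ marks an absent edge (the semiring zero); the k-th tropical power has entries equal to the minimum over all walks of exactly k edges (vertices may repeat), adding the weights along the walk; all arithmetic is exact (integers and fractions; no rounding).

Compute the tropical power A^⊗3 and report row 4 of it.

A^⊗2:
  [17, 1, 10, 19]
  [∞, 14, 27, 16]
  [16, 15, 16, 0]
  [26, 16, 26, 18]
A^⊗3:
  [18, 8, 18, 9]
  [35, 21, 34, 23]
  [24, 9, 18, 8]
  [34, 23, 34, 18]
Answer: row 4 of A^⊗3 = [34, 23, 34, 18]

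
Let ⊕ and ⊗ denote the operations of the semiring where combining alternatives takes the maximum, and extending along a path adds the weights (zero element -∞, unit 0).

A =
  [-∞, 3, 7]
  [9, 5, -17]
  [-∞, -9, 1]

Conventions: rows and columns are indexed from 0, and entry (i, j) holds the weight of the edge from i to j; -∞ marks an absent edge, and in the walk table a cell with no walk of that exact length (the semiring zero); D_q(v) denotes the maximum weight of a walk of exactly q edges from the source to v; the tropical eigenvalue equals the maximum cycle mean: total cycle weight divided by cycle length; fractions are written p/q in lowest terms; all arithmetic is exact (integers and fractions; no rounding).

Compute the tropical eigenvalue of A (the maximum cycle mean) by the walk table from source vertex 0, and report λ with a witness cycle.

q=0: [0, -∞, -∞]
q=1: [-∞, 3, 7]
q=2: [12, 8, 8]
q=3: [17, 15, 19]
Optimal cycle mean attained by: cycle 0->1->0, total 3 + 9, length 2.
Answer: λ = 6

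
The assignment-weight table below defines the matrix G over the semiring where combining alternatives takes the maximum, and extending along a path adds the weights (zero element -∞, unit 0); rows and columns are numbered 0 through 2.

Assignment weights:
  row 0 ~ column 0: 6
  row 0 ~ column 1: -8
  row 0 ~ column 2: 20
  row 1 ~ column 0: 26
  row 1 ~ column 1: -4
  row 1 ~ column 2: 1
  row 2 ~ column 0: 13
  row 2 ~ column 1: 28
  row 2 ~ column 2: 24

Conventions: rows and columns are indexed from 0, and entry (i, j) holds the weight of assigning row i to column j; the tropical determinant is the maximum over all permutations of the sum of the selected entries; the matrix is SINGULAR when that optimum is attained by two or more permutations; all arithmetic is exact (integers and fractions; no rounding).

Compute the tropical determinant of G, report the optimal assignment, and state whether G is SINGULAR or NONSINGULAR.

σ = (0, 1, 2): 6 + (-4) + 24 = 26
σ = (0, 2, 1): 6 + 1 + 28 = 35
σ = (1, 0, 2): (-8) + 26 + 24 = 42
σ = (1, 2, 0): (-8) + 1 + 13 = 6
σ = (2, 0, 1): 20 + 26 + 28 = 74
σ = (2, 1, 0): 20 + (-4) + 13 = 29
Optimal value attained by: σ = (2, 0, 1).
Answer: det⊕(G) = 74; verdict: NONSINGULAR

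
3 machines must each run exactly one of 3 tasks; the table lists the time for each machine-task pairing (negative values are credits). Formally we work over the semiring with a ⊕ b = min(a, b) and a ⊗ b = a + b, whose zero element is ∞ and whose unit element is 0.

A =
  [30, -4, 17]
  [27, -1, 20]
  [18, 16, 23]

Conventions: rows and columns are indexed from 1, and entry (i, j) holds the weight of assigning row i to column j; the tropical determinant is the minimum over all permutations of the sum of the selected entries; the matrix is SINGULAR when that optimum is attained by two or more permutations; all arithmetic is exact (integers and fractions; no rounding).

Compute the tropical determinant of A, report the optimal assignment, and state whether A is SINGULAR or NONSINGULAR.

σ = (1, 2, 3): 30 + (-1) + 23 = 52
σ = (1, 3, 2): 30 + 20 + 16 = 66
σ = (2, 1, 3): (-4) + 27 + 23 = 46
σ = (2, 3, 1): (-4) + 20 + 18 = 34
σ = (3, 1, 2): 17 + 27 + 16 = 60
σ = (3, 2, 1): 17 + (-1) + 18 = 34
Optimal value attained by: σ = (2, 3, 1).
Answer: det⊕(A) = 34; verdict: SINGULAR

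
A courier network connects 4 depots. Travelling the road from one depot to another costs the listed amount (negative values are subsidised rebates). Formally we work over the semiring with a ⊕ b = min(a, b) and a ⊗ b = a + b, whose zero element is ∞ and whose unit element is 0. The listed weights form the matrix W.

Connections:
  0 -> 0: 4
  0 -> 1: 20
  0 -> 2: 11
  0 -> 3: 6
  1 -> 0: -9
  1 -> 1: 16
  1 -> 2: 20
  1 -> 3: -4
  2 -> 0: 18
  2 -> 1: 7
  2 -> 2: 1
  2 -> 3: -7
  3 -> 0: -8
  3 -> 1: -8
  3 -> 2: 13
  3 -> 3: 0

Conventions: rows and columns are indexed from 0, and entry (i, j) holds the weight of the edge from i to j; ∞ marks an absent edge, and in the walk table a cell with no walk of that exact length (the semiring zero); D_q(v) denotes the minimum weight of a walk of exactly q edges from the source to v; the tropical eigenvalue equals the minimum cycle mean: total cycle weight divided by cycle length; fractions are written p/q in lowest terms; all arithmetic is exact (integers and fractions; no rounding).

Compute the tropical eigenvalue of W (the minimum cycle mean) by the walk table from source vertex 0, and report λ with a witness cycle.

q=0: [0, ∞, ∞, ∞]
q=1: [4, 20, 11, 6]
q=2: [-2, -2, 12, 4]
q=3: [-11, -4, 9, -6]
q=4: [-14, -14, 0, -8]
Optimal cycle mean attained by: cycle 1->3->1, total (-4) + (-8), length 2.
Answer: λ = -6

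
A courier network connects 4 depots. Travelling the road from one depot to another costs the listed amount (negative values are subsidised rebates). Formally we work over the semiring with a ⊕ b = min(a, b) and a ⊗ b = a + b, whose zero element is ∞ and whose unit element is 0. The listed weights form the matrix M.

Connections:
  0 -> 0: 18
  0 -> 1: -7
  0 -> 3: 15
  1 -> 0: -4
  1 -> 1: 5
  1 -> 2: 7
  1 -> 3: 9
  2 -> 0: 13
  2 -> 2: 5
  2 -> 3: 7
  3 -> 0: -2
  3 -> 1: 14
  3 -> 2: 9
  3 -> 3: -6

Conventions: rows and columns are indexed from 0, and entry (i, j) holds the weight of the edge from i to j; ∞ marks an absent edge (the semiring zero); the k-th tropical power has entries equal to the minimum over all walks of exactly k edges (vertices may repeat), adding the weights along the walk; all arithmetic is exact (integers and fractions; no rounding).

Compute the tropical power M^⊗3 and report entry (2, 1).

M^⊗2:
  [-11, -2, 0, 2]
  [1, -11, 12, 3]
  [5, 6, 10, 1]
  [-8, -9, 3, -12]
M^⊗3:
  [-6, -18, 5, -4]
  [-15, -6, -4, -3]
  [-1, -2, 10, -5]
  [-14, -15, -3, -18]
Key observation: the optimum is the walk 2->3->0->1, with weight 7 + (-2) + (-7) = -2.
Optimal value attained by: walk 2->3->0->1.
Answer: (M^⊗3)[2][1] = -2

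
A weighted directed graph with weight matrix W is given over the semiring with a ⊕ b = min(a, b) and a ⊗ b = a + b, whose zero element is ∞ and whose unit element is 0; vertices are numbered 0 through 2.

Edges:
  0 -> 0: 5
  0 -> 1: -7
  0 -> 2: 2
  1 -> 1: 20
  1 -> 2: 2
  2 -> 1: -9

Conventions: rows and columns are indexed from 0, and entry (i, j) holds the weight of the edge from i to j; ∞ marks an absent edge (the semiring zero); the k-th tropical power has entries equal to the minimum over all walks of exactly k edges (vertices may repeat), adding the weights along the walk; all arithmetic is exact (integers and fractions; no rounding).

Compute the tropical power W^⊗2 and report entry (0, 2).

W^⊗2:
  [10, -7, -5]
  [∞, -7, 22]
  [∞, 11, -7]
Key observation: the optimum is the walk 0->1->2, with weight (-7) + 2 = -5.
Optimal value attained by: walk 0->1->2.
Answer: (W^⊗2)[0][2] = -5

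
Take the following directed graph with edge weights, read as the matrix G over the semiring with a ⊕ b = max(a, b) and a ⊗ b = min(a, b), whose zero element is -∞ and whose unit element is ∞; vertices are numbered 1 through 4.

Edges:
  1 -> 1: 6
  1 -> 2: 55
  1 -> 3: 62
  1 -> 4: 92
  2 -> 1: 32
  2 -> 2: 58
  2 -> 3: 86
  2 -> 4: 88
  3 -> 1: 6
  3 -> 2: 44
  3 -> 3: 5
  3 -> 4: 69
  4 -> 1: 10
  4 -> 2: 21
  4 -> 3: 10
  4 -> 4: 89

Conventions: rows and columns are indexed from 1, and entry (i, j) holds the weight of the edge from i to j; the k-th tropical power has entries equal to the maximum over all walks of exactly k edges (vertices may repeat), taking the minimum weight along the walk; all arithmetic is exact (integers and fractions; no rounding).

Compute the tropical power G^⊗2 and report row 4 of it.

G^⊗2:
  [32, 55, 55, 89]
  [32, 58, 58, 88]
  [32, 44, 44, 69]
  [21, 21, 21, 89]
Answer: row 4 of G^⊗2 = [21, 21, 21, 89]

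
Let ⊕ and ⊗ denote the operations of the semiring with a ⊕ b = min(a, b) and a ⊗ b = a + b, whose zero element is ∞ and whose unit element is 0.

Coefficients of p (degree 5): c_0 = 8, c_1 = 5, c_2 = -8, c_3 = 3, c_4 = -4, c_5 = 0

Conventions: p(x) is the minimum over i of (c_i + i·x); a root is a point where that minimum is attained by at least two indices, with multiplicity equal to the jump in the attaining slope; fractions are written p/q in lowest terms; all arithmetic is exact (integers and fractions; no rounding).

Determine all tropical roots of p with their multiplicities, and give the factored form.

hull edge (i=0, c=8) to (i=2, c=-8): slope -8, span 2
hull edge (i=2, c=-8) to (i=4, c=-4): slope 2, span 2
hull edge (i=4, c=-4) to (i=5, c=0): slope 4, span 1
Factored form: p(x) = 0 ⊗ (x ⊕ (-4)) ⊗ (x ⊕ (-2)) ⊗ (x ⊕ (-2)) ⊗ (x ⊕ 8) ⊗ (x ⊕ 8)
Answer: roots = -4 (mult 1), -2 (mult 2), 8 (mult 2)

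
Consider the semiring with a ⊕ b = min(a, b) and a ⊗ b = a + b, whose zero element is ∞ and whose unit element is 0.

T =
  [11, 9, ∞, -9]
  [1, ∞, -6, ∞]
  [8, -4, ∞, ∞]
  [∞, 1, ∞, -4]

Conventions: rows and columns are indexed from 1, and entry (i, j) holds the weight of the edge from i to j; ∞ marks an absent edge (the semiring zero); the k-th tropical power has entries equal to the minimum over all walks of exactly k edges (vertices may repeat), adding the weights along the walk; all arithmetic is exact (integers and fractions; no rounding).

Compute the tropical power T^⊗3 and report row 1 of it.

T^⊗2:
  [10, -8, 3, -13]
  [2, -10, ∞, -8]
  [-3, 17, -10, -1]
  [2, -3, -5, -8]
T^⊗3:
  [-7, -12, -14, -17]
  [-9, -7, -16, -12]
  [-2, -14, 11, -12]
  [-2, -9, -9, -12]
Answer: row 1 of T^⊗3 = [-7, -12, -14, -17]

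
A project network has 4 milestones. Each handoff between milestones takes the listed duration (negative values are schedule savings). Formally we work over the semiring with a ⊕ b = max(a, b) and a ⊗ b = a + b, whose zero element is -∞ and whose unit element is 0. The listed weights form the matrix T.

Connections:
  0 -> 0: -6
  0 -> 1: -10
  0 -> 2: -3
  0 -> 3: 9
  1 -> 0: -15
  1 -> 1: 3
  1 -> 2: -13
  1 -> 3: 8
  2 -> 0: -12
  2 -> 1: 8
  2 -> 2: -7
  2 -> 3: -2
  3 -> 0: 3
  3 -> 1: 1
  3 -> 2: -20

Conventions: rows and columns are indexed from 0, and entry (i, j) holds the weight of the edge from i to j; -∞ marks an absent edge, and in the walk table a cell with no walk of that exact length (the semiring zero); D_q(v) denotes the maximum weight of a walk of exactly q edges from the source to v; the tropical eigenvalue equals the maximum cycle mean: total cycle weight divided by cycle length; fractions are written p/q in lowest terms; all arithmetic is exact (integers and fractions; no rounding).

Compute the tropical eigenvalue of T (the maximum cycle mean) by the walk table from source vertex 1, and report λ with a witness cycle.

q=0: [-∞, 0, -∞, -∞]
q=1: [-15, 3, -13, 8]
q=2: [11, 9, -10, 11]
q=3: [14, 12, 8, 20]
q=4: [23, 21, 11, 23]
Optimal cycle mean attained by: cycle 0->3->0, total 9 + 3, length 2.
Answer: λ = 6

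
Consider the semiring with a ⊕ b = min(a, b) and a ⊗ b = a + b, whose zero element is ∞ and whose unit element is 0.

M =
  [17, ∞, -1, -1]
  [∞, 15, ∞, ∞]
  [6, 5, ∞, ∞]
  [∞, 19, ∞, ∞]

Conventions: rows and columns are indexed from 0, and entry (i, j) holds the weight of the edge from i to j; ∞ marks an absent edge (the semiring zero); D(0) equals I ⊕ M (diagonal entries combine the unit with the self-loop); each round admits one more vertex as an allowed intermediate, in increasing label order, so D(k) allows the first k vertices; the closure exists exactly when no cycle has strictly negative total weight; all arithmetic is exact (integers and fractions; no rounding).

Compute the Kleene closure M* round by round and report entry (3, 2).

D(0):
  [0, ∞, -1, -1]
  [∞, 0, ∞, ∞]
  [6, 5, 0, ∞]
  [∞, 19, ∞, 0]
D(1):
  [0, ∞, -1, -1]
  [∞, 0, ∞, ∞]
  [6, 5, 0, 5]
  [∞, 19, ∞, 0]
D(2):
  [0, ∞, -1, -1]
  [∞, 0, ∞, ∞]
  [6, 5, 0, 5]
  [∞, 19, ∞, 0]
D(3):
  [0, 4, -1, -1]
  [∞, 0, ∞, ∞]
  [6, 5, 0, 5]
  [∞, 19, ∞, 0]
D(4):
  [0, 4, -1, -1]
  [∞, 0, ∞, ∞]
  [6, 5, 0, 5]
  [∞, 19, ∞, 0]
Answer: M*[3][2] = ∞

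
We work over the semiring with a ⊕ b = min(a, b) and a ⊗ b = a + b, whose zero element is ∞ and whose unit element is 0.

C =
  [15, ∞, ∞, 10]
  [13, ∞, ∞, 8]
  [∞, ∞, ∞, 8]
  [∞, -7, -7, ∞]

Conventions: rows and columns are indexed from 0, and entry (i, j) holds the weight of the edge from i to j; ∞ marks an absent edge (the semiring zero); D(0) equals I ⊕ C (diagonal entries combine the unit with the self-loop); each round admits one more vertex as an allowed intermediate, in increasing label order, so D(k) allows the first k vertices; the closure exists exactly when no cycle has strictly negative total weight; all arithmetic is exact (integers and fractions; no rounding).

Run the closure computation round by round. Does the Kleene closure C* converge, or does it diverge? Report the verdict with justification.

D(0):
  [0, ∞, ∞, 10]
  [13, 0, ∞, 8]
  [∞, ∞, 0, 8]
  [∞, -7, -7, 0]
D(1):
  [0, ∞, ∞, 10]
  [13, 0, ∞, 8]
  [∞, ∞, 0, 8]
  [∞, -7, -7, 0]
D(2):
  [0, ∞, ∞, 10]
  [13, 0, ∞, 8]
  [∞, ∞, 0, 8]
  [6, -7, -7, 0]
D(3):
  [0, ∞, ∞, 10]
  [13, 0, ∞, 8]
  [∞, ∞, 0, 8]
  [6, -7, -7, 0]
D(4):
  [0, 3, 3, 10]
  [13, 0, 1, 8]
  [14, 1, 0, 8]
  [6, -7, -7, 0]
Key observation: every diagonal entry stays at the unit through all rounds, so no improving cycle exists.
Answer: CONVERGES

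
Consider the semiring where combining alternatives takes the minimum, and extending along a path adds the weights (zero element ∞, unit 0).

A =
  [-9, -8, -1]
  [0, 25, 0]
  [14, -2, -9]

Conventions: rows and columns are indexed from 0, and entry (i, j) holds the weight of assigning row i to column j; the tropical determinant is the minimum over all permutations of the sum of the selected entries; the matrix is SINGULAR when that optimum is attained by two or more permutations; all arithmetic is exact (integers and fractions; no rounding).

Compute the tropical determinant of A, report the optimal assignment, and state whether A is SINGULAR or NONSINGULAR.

σ = (0, 1, 2): (-9) + 25 + (-9) = 7
σ = (0, 2, 1): (-9) + 0 + (-2) = -11
σ = (1, 0, 2): (-8) + 0 + (-9) = -17
σ = (1, 2, 0): (-8) + 0 + 14 = 6
σ = (2, 0, 1): (-1) + 0 + (-2) = -3
σ = (2, 1, 0): (-1) + 25 + 14 = 38
Optimal value attained by: σ = (1, 0, 2).
Answer: det⊕(A) = -17; verdict: NONSINGULAR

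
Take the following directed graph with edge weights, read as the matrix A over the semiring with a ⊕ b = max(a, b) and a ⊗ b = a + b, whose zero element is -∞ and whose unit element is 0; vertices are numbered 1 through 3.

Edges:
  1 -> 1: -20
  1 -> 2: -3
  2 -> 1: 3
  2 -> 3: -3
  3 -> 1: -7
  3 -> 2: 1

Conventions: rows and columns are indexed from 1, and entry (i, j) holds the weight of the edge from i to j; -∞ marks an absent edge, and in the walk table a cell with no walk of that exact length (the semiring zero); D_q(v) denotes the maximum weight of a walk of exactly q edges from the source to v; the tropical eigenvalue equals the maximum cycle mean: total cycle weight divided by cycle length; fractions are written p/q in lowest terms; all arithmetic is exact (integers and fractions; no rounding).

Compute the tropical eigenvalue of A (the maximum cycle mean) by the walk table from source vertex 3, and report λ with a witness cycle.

q=0: [-∞, -∞, 0]
q=1: [-7, 1, -∞]
q=2: [4, -10, -2]
q=3: [-7, 1, -13]
Optimal cycle mean attained by: cycle 1->2->1, total (-3) + 3, length 2.
Answer: λ = 0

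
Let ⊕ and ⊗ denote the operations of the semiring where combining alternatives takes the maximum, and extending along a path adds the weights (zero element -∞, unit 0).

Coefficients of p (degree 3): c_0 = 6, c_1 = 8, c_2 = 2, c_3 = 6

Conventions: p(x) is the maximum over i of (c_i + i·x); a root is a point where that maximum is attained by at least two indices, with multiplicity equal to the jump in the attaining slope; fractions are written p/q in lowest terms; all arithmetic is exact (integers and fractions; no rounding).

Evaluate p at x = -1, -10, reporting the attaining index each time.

p(-1) = max(6+0·(-1)=6, 8+1·(-1)=7, 2+2·(-1)=0, 6+3·(-1)=3) = 7 (attained by i=1)
p(-10) = max(6+0·(-10)=6, 8+1·(-10)=-2, 2+2·(-10)=-18, 6+3·(-10)=-24) = 6 (attained by i=0)
Answer: p(-1) = 7; p(-10) = 6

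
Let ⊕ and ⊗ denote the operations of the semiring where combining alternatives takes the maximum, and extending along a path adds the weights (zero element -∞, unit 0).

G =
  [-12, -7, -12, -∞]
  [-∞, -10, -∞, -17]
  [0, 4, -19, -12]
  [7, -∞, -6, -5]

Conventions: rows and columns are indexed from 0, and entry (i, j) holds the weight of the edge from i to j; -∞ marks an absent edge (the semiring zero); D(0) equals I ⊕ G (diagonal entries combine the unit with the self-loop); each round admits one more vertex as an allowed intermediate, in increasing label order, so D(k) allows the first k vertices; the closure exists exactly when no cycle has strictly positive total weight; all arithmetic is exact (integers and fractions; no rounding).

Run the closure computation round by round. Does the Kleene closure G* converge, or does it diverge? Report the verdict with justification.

D(0):
  [0, -7, -12, -∞]
  [-∞, 0, -∞, -17]
  [0, 4, 0, -12]
  [7, -∞, -6, 0]
D(1):
  [0, -7, -12, -∞]
  [-∞, 0, -∞, -17]
  [0, 4, 0, -12]
  [7, 0, -5, 0]
D(2):
  [0, -7, -12, -24]
  [-∞, 0, -∞, -17]
  [0, 4, 0, -12]
  [7, 0, -5, 0]
D(3):
  [0, -7, -12, -24]
  [-∞, 0, -∞, -17]
  [0, 4, 0, -12]
  [7, 0, -5, 0]
D(4):
  [0, -7, -12, -24]
  [-10, 0, -22, -17]
  [0, 4, 0, -12]
  [7, 0, -5, 0]
Key observation: every diagonal entry stays at the unit through all rounds, so no improving cycle exists.
Answer: CONVERGES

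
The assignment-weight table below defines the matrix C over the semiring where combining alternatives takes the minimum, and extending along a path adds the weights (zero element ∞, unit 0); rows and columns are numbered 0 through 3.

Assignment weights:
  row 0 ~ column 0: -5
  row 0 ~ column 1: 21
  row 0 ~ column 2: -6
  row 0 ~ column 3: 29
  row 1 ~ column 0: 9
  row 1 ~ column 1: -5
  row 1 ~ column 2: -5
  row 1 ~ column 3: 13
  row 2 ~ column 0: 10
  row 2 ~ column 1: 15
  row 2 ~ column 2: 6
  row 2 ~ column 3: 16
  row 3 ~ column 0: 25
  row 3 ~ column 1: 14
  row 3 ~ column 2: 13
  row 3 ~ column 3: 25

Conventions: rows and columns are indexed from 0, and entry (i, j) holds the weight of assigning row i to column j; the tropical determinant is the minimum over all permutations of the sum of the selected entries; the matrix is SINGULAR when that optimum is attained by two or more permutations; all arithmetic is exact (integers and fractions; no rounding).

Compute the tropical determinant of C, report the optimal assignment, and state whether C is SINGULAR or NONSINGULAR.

σ = (0, 1, 2, 3): (-5) + (-5) + 6 + 25 = 21
σ = (0, 1, 3, 2): (-5) + (-5) + 16 + 13 = 19
σ = (0, 2, 1, 3): (-5) + (-5) + 15 + 25 = 30
σ = (0, 2, 3, 1): (-5) + (-5) + 16 + 14 = 20
σ = (0, 3, 1, 2): (-5) + 13 + 15 + 13 = 36
σ = (0, 3, 2, 1): (-5) + 13 + 6 + 14 = 28
σ = (1, 0, 2, 3): 21 + 9 + 6 + 25 = 61
σ = (1, 0, 3, 2): 21 + 9 + 16 + 13 = 59
σ = (1, 2, 0, 3): 21 + (-5) + 10 + 25 = 51
σ = (1, 2, 3, 0): 21 + (-5) + 16 + 25 = 57
σ = (1, 3, 0, 2): 21 + 13 + 10 + 13 = 57
σ = (1, 3, 2, 0): 21 + 13 + 6 + 25 = 65
σ = (2, 0, 1, 3): (-6) + 9 + 15 + 25 = 43
σ = (2, 0, 3, 1): (-6) + 9 + 16 + 14 = 33
σ = (2, 1, 0, 3): (-6) + (-5) + 10 + 25 = 24
σ = (2, 1, 3, 0): (-6) + (-5) + 16 + 25 = 30
σ = (2, 3, 0, 1): (-6) + 13 + 10 + 14 = 31
σ = (2, 3, 1, 0): (-6) + 13 + 15 + 25 = 47
σ = (3, 0, 1, 2): 29 + 9 + 15 + 13 = 66
σ = (3, 0, 2, 1): 29 + 9 + 6 + 14 = 58
σ = (3, 1, 0, 2): 29 + (-5) + 10 + 13 = 47
σ = (3, 1, 2, 0): 29 + (-5) + 6 + 25 = 55
σ = (3, 2, 0, 1): 29 + (-5) + 10 + 14 = 48
σ = (3, 2, 1, 0): 29 + (-5) + 15 + 25 = 64
Optimal value attained by: σ = (0, 1, 3, 2).
Answer: det⊕(C) = 19; verdict: NONSINGULAR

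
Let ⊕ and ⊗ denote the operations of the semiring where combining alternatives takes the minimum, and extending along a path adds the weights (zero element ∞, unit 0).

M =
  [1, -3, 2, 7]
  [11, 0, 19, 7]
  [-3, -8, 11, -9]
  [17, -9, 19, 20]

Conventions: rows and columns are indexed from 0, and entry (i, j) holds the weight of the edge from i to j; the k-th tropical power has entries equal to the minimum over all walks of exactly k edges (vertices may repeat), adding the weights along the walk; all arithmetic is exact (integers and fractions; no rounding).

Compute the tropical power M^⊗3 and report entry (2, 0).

M^⊗2:
  [-1, -6, 3, -7]
  [11, -2, 13, 7]
  [-2, -18, -1, -1]
  [2, -9, 10, -2]
M^⊗3:
  [0, -16, 1, -6]
  [9, -2, 13, 4]
  [-7, -18, 0, -11]
  [2, -11, 4, -2]
Key observation: the optimum is the walk 2->3->1->0, with weight (-9) + (-9) + 11 = -7.
Optimal value attained by: walk 2->3->1->0.
Answer: (M^⊗3)[2][0] = -7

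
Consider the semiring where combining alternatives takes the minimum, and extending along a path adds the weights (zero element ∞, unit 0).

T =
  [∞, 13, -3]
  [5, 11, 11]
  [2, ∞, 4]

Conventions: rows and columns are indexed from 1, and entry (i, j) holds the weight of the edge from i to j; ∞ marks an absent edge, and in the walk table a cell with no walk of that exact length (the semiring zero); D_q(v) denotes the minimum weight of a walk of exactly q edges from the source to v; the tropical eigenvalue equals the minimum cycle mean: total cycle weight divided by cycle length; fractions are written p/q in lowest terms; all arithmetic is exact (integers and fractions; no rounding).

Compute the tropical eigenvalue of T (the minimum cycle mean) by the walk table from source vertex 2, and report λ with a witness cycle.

q=0: [∞, 0, ∞]
q=1: [5, 11, 11]
q=2: [13, 18, 2]
q=3: [4, 26, 6]
Optimal cycle mean attained by: cycle 1->3->1, total (-3) + 2, length 2.
Answer: λ = -1/2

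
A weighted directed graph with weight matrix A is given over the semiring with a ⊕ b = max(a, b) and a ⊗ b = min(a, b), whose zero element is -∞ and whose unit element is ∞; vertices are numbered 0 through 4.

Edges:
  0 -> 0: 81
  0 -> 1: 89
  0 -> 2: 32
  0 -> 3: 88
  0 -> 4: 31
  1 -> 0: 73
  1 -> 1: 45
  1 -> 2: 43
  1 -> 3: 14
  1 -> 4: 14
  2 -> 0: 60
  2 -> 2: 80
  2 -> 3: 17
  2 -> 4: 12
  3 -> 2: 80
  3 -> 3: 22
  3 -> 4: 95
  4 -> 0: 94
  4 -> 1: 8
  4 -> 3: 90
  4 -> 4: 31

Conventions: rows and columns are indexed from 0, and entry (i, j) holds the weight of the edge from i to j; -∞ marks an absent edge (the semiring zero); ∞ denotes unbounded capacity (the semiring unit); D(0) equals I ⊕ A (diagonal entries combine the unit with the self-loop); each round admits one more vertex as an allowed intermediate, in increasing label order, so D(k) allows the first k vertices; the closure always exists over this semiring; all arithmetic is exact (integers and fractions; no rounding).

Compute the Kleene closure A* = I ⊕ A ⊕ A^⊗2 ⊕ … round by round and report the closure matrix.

D(0):
  [∞, 89, 32, 88, 31]
  [73, ∞, 43, 14, 14]
  [60, -∞, ∞, 17, 12]
  [-∞, -∞, 80, ∞, 95]
  [94, 8, -∞, 90, ∞]
D(1):
  [∞, 89, 32, 88, 31]
  [73, ∞, 43, 73, 31]
  [60, 60, ∞, 60, 31]
  [-∞, -∞, 80, ∞, 95]
  [94, 89, 32, 90, ∞]
D(2):
  [∞, 89, 43, 88, 31]
  [73, ∞, 43, 73, 31]
  [60, 60, ∞, 60, 31]
  [-∞, -∞, 80, ∞, 95]
  [94, 89, 43, 90, ∞]
D(3):
  [∞, 89, 43, 88, 31]
  [73, ∞, 43, 73, 31]
  [60, 60, ∞, 60, 31]
  [60, 60, 80, ∞, 95]
  [94, 89, 43, 90, ∞]
D(4):
  [∞, 89, 80, 88, 88]
  [73, ∞, 73, 73, 73]
  [60, 60, ∞, 60, 60]
  [60, 60, 80, ∞, 95]
  [94, 89, 80, 90, ∞]
D(5):
  [∞, 89, 80, 88, 88]
  [73, ∞, 73, 73, 73]
  [60, 60, ∞, 60, 60]
  [94, 89, 80, ∞, 95]
  [94, 89, 80, 90, ∞]
Answer: A* = [[∞, 89, 80, 88, 88], [73, ∞, 73, 73, 73], [60, 60, ∞, 60, 60], [94, 89, 80, ∞, 95], [94, 89, 80, 90, ∞]]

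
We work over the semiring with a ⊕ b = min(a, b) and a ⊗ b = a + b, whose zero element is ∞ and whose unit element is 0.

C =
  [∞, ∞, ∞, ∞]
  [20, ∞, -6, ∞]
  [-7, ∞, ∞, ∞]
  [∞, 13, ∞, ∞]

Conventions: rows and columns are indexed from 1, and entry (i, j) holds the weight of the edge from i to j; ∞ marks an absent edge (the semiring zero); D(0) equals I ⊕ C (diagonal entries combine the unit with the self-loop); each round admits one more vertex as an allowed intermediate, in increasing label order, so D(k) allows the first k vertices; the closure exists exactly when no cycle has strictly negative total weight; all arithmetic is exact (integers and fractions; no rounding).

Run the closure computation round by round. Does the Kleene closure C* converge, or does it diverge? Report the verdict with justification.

D(0):
  [0, ∞, ∞, ∞]
  [20, 0, -6, ∞]
  [-7, ∞, 0, ∞]
  [∞, 13, ∞, 0]
D(1):
  [0, ∞, ∞, ∞]
  [20, 0, -6, ∞]
  [-7, ∞, 0, ∞]
  [∞, 13, ∞, 0]
D(2):
  [0, ∞, ∞, ∞]
  [20, 0, -6, ∞]
  [-7, ∞, 0, ∞]
  [33, 13, 7, 0]
D(3):
  [0, ∞, ∞, ∞]
  [-13, 0, -6, ∞]
  [-7, ∞, 0, ∞]
  [0, 13, 7, 0]
D(4):
  [0, ∞, ∞, ∞]
  [-13, 0, -6, ∞]
  [-7, ∞, 0, ∞]
  [0, 13, 7, 0]
Key observation: every diagonal entry stays at the unit through all rounds, so no improving cycle exists.
Answer: CONVERGES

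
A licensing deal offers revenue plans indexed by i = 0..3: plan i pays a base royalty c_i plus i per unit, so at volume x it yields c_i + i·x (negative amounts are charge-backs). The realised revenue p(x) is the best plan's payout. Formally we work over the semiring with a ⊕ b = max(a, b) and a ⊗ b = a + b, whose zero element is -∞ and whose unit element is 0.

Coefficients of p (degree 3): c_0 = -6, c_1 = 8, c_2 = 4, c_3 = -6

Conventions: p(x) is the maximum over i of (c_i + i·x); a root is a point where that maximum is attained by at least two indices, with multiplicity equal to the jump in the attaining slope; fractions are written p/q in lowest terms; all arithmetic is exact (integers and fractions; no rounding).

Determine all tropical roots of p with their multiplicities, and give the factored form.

hull edge (i=0, c=-6) to (i=1, c=8): slope 14, span 1
hull edge (i=1, c=8) to (i=2, c=4): slope -4, span 1
hull edge (i=2, c=4) to (i=3, c=-6): slope -10, span 1
Factored form: p(x) = -6 ⊗ (x ⊕ (-14)) ⊗ (x ⊕ 4) ⊗ (x ⊕ 10)
Answer: roots = -14 (mult 1), 4 (mult 1), 10 (mult 1)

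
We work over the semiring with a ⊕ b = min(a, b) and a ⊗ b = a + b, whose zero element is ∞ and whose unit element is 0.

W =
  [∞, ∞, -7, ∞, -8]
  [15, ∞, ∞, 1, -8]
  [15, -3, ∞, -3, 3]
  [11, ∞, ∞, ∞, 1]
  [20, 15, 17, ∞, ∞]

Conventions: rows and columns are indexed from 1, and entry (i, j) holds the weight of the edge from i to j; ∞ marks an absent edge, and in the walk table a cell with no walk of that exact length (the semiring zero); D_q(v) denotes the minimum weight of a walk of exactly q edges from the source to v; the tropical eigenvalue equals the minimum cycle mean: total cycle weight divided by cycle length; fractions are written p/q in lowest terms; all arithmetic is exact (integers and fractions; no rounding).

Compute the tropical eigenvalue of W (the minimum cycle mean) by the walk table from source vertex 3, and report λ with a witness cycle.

q=0: [∞, ∞, 0, ∞, ∞]
q=1: [15, -3, ∞, -3, 3]
q=2: [8, 18, 8, -2, -11]
q=3: [9, 4, 1, 5, -1]
q=4: [16, -2, 2, -2, -4]
q=5: [9, -1, 9, -1, -10]
Optimal cycle mean attained by: cycle 1->3->4->1, total (-7) + (-3) + 11, length 3.
Answer: λ = 1/3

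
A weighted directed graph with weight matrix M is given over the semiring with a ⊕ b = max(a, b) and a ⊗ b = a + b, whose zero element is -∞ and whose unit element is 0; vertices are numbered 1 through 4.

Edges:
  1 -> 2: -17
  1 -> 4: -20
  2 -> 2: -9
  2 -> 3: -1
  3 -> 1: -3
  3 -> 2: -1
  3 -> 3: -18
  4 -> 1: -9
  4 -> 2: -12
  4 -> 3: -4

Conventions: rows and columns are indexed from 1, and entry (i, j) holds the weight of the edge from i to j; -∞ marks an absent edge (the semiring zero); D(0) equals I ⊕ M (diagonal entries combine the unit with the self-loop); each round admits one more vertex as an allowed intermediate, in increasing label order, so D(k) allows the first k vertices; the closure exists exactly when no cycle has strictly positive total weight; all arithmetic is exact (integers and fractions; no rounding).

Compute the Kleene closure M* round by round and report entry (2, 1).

D(0):
  [0, -17, -∞, -20]
  [-∞, 0, -1, -∞]
  [-3, -1, 0, -∞]
  [-9, -12, -4, 0]
D(1):
  [0, -17, -∞, -20]
  [-∞, 0, -1, -∞]
  [-3, -1, 0, -23]
  [-9, -12, -4, 0]
D(2):
  [0, -17, -18, -20]
  [-∞, 0, -1, -∞]
  [-3, -1, 0, -23]
  [-9, -12, -4, 0]
D(3):
  [0, -17, -18, -20]
  [-4, 0, -1, -24]
  [-3, -1, 0, -23]
  [-7, -5, -4, 0]
D(4):
  [0, -17, -18, -20]
  [-4, 0, -1, -24]
  [-3, -1, 0, -23]
  [-7, -5, -4, 0]
Answer: M*[2][1] = -4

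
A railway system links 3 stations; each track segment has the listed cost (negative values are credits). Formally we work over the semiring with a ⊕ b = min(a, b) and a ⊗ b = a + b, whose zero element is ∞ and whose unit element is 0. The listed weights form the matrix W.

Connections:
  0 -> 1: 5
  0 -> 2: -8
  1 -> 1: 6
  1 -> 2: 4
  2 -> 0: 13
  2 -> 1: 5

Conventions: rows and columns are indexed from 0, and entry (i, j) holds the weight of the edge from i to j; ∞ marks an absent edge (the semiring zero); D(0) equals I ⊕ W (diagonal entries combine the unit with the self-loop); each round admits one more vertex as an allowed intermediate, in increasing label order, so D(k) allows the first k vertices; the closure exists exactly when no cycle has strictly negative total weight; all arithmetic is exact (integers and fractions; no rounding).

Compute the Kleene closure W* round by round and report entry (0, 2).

D(0):
  [0, 5, -8]
  [∞, 0, 4]
  [13, 5, 0]
D(1):
  [0, 5, -8]
  [∞, 0, 4]
  [13, 5, 0]
D(2):
  [0, 5, -8]
  [∞, 0, 4]
  [13, 5, 0]
D(3):
  [0, -3, -8]
  [17, 0, 4]
  [13, 5, 0]
Answer: W*[0][2] = -8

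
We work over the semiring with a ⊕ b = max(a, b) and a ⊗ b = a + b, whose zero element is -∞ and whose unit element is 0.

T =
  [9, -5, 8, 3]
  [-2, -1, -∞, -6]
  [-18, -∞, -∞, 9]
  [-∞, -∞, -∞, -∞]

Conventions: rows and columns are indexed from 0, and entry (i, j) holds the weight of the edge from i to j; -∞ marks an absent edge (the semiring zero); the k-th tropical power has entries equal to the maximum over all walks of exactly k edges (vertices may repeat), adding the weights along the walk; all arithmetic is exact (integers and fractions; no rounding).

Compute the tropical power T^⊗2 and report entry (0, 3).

T^⊗2:
  [18, 4, 17, 17]
  [7, -2, 6, 1]
  [-9, -23, -10, -15]
  [-∞, -∞, -∞, -∞]
Key observation: the optimum is the walk 0->2->3, with weight 8 + 9 = 17.
Optimal value attained by: walk 0->2->3.
Answer: (T^⊗2)[0][3] = 17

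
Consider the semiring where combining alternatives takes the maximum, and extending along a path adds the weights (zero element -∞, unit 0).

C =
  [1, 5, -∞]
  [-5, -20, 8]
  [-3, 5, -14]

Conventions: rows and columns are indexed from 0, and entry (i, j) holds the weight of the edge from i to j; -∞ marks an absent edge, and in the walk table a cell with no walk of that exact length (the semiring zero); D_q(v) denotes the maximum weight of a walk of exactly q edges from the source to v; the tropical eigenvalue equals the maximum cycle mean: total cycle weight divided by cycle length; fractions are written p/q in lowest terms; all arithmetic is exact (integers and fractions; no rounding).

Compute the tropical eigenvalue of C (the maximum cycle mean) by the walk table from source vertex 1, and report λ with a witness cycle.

q=0: [-∞, 0, -∞]
q=1: [-5, -20, 8]
q=2: [5, 13, -6]
q=3: [8, 10, 21]
Optimal cycle mean attained by: cycle 1->2->1, total 8 + 5, length 2.
Answer: λ = 13/2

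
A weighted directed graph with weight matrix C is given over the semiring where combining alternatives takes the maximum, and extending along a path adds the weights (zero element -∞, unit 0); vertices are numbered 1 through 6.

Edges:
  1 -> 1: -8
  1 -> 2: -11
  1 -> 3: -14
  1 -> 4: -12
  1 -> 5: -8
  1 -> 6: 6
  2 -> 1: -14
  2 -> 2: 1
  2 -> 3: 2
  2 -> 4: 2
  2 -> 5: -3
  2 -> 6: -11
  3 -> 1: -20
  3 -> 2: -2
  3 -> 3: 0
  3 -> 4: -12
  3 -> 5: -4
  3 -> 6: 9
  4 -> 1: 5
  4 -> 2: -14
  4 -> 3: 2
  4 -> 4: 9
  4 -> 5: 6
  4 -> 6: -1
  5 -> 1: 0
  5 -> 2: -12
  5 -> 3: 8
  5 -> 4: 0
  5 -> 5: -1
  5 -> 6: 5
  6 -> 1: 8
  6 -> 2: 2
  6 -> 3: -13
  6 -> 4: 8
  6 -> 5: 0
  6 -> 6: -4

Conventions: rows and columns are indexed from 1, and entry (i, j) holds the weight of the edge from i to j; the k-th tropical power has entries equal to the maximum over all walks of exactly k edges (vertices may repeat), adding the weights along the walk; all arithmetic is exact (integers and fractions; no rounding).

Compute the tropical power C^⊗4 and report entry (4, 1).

C^⊗2:
  [14, 8, 0, 14, 6, 2]
  [7, 2, 5, 11, 8, 11]
  [17, 11, 4, 17, 9, 9]
  [14, 1, 14, 18, 15, 11]
  [13, 7, 8, 13, 6, 17]
  [13, 3, 10, 17, 14, 14]
C^⊗3:
  [19, 9, 16, 23, 20, 20]
  [19, 13, 16, 20, 17, 14]
  [22, 12, 19, 26, 23, 23]
  [23, 13, 23, 27, 24, 23]
  [25, 19, 15, 25, 19, 19]
  [22, 16, 22, 26, 23, 19]
C^⊗4:
  [28, 22, 28, 32, 29, 25]
  [25, 16, 25, 29, 26, 25]
  [31, 25, 31, 35, 32, 28]
  [32, 25, 32, 36, 33, 32]
  [30, 21, 27, 34, 31, 31]
  [31, 21, 31, 35, 32, 31]
Key observation: the optimum is the walk 4->4->4->4->1, with weight 9 + 9 + 9 + 5 = 32.
Optimal value attained by: walk 4->4->4->4->1.
Answer: (C^⊗4)[4][1] = 32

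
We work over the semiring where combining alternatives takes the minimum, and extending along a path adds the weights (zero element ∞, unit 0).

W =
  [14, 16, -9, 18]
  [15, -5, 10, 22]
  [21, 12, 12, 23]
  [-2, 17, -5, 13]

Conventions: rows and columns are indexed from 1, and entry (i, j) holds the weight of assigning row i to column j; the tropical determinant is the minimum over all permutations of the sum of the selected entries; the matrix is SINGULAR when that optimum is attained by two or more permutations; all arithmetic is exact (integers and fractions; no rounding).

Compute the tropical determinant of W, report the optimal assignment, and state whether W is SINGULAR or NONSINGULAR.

σ = (1, 2, 3, 4): 14 + (-5) + 12 + 13 = 34
σ = (1, 2, 4, 3): 14 + (-5) + 23 + (-5) = 27
σ = (1, 3, 2, 4): 14 + 10 + 12 + 13 = 49
σ = (1, 3, 4, 2): 14 + 10 + 23 + 17 = 64
σ = (1, 4, 2, 3): 14 + 22 + 12 + (-5) = 43
σ = (1, 4, 3, 2): 14 + 22 + 12 + 17 = 65
σ = (2, 1, 3, 4): 16 + 15 + 12 + 13 = 56
σ = (2, 1, 4, 3): 16 + 15 + 23 + (-5) = 49
σ = (2, 3, 1, 4): 16 + 10 + 21 + 13 = 60
σ = (2, 3, 4, 1): 16 + 10 + 23 + (-2) = 47
σ = (2, 4, 1, 3): 16 + 22 + 21 + (-5) = 54
σ = (2, 4, 3, 1): 16 + 22 + 12 + (-2) = 48
σ = (3, 1, 2, 4): (-9) + 15 + 12 + 13 = 31
σ = (3, 1, 4, 2): (-9) + 15 + 23 + 17 = 46
σ = (3, 2, 1, 4): (-9) + (-5) + 21 + 13 = 20
σ = (3, 2, 4, 1): (-9) + (-5) + 23 + (-2) = 7
σ = (3, 4, 1, 2): (-9) + 22 + 21 + 17 = 51
σ = (3, 4, 2, 1): (-9) + 22 + 12 + (-2) = 23
σ = (4, 1, 2, 3): 18 + 15 + 12 + (-5) = 40
σ = (4, 1, 3, 2): 18 + 15 + 12 + 17 = 62
σ = (4, 2, 1, 3): 18 + (-5) + 21 + (-5) = 29
σ = (4, 2, 3, 1): 18 + (-5) + 12 + (-2) = 23
σ = (4, 3, 1, 2): 18 + 10 + 21 + 17 = 66
σ = (4, 3, 2, 1): 18 + 10 + 12 + (-2) = 38
Optimal value attained by: σ = (3, 2, 4, 1).
Answer: det⊕(W) = 7; verdict: NONSINGULAR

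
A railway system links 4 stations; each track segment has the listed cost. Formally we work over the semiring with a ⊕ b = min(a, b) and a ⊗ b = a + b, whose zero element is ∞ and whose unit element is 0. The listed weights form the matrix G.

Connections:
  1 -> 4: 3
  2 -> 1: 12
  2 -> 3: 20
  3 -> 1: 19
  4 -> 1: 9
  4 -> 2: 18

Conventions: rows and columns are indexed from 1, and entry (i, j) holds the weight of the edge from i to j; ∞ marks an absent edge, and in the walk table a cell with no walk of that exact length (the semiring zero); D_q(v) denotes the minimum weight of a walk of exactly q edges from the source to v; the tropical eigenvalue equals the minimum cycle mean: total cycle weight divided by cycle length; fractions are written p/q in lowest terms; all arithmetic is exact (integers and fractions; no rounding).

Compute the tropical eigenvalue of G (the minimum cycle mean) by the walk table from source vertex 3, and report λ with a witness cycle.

q=0: [∞, ∞, 0, ∞]
q=1: [19, ∞, ∞, ∞]
q=2: [∞, ∞, ∞, 22]
q=3: [31, 40, ∞, ∞]
q=4: [52, ∞, 60, 34]
Optimal cycle mean attained by: cycle 1->4->1, total 3 + 9, length 2.
Answer: λ = 6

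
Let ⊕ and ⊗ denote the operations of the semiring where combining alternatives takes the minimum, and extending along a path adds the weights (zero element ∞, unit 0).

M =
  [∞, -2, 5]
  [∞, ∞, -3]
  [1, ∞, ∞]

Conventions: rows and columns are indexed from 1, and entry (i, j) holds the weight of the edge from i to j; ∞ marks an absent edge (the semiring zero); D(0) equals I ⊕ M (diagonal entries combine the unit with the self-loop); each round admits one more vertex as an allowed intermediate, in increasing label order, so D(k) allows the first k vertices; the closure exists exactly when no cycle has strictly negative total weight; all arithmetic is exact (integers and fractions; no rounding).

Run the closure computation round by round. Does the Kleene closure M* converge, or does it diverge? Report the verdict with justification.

D(0):
  [0, -2, 5]
  [∞, 0, -3]
  [1, ∞, 0]
D(1):
  [0, -2, 5]
  [∞, 0, -3]
  [1, -1, 0]
Detection: at round 2, diagonal entry (3, 3) turns strictly negative.
Key observation: the cycle 3->1->2->3 has total weight 1 + (-2) + (-3), which is strictly negative.
Answer: DIVERGES — negative cycle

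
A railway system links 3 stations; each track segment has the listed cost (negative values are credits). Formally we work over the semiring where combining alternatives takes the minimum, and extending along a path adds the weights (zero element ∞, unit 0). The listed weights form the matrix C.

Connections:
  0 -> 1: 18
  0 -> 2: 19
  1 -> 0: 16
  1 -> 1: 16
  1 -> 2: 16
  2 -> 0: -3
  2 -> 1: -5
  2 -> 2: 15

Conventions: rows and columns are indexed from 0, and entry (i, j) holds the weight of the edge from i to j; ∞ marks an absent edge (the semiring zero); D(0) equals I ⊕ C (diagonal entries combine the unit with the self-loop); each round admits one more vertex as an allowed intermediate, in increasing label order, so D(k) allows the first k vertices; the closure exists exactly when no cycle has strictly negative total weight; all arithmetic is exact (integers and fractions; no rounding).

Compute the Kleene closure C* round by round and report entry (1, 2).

D(0):
  [0, 18, 19]
  [16, 0, 16]
  [-3, -5, 0]
D(1):
  [0, 18, 19]
  [16, 0, 16]
  [-3, -5, 0]
D(2):
  [0, 18, 19]
  [16, 0, 16]
  [-3, -5, 0]
D(3):
  [0, 14, 19]
  [13, 0, 16]
  [-3, -5, 0]
Answer: C*[1][2] = 16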